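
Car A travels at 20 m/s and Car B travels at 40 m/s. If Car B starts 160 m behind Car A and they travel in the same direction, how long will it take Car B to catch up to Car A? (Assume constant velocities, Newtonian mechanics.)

Relative speed: v_rel = 40 - 20 = 20 m/s
Time to catch: t = d₀/v_rel = 160/20 = 8.0 s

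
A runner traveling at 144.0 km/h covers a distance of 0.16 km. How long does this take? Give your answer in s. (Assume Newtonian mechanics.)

d = 0.16 km × 1000.0 = 160.0 m
v = 144.0 km/h × 0.2777777777777778 = 40.0 m/s
t = d / v = 160.0 / 40.0 = 4.0 s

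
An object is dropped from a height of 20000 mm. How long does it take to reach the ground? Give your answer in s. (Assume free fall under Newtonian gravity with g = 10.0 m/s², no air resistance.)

h = 20000 mm × 0.001 = 20.0 m
t = √(2h/g) = √(2 × 20.0 / 10.0) = 2.0 s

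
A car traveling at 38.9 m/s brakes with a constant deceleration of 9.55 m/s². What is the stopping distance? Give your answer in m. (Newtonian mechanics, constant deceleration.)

d = v₀² / (2a) = 38.9² / (2 × 9.55) = 1513.21 / 19.1 = 79.23 m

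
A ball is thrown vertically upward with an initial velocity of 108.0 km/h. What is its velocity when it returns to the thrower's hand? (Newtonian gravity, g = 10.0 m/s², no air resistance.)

By conservation of energy (no air resistance), the ball returns to the throw height with the same speed as launch, but directed downward.
|v_ground| = v₀ = 108.0 km/h
v_ground = 108.0 km/h (downward)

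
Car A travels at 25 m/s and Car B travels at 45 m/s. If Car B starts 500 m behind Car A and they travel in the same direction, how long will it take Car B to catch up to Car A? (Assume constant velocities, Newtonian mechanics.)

Relative speed: v_rel = 45 - 25 = 20 m/s
Time to catch: t = d₀/v_rel = 500/20 = 25.0 s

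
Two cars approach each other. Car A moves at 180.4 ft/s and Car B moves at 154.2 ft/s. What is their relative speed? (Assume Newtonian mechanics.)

v_rel = v_A + v_B = 180.4 + 154.2 = 334.6 ft/s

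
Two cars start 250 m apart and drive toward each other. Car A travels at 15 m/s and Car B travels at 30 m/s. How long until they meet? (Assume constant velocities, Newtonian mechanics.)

Combined speed: v_combined = 15 + 30 = 45 m/s
Time to meet: t = d/v_combined = 250/45 = 5.56 s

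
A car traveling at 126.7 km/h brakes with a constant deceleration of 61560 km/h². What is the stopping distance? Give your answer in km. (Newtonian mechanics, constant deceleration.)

v₀ = 126.7 km/h × 0.2777777777777778 = 35.1944 m/s
a = 61560 km/h² × 7.716049382716049e-05 = 4.75 m/s²
d = v₀² / (2a) = 35.1944² / (2 × 4.75) = 1238.65 / 9.5 = 130.384 m
d = 130.384 m / 1000.0 = 0.1304 km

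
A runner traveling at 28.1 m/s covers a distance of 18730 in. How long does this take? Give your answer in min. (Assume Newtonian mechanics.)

d = 18730 in × 0.0254 = 475.742 m
t = d / v = 475.742 / 28.1 = 16.9303 s
t = 16.9303 s / 60.0 = 0.2822 min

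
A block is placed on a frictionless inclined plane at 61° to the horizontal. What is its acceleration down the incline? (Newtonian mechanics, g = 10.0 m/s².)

a = g sin(θ) = 10.0 × sin(61°) = 10.0 × 0.8746 = 8.75 m/s²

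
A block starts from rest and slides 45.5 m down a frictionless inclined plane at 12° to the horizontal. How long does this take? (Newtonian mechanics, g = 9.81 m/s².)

a = g sin(θ) = 9.81 × sin(12°) = 2.0396 m/s²
t = √(2d/a) = √(2 × 45.5 / 2.0396) = 6.68 s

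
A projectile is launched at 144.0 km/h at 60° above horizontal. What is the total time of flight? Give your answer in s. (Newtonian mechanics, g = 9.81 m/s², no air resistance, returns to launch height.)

v₀ = 144.0 km/h × 0.2777777777777778 = 40.0 m/s
T = 2 × v₀ × sin(θ) / g = 2 × 40.0 × sin(60°) / 9.81 = 2 × 40.0 × 0.866025 / 9.81 = 7.062 s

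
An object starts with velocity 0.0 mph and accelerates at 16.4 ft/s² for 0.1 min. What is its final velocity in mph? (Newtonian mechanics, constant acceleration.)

v₀ = 0.0 mph × 0.44704 = 0.0 m/s
a = 16.4 ft/s² × 0.3048 = 4.99872 m/s²
t = 0.1 min × 60.0 = 6.0 s
v = v₀ + a × t = 0.0 + 4.99872 × 6.0 = 29.9923 m/s
v = 29.9923 m/s / 0.44704 = 67.09 mph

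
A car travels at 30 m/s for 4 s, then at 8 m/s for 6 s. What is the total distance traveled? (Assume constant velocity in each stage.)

d₁ = v₁t₁ = 30 × 4 = 120 m
d₂ = v₂t₂ = 8 × 6 = 48 m
d_total = 120 + 48 = 168 m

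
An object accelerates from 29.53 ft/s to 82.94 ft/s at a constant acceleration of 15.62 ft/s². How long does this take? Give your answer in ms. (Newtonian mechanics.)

v₀ = 29.53 ft/s × 0.3048 = 9.00074 m/s
v = 82.94 ft/s × 0.3048 = 25.2801 m/s
a = 15.62 ft/s² × 0.3048 = 4.76098 m/s²
t = (v - v₀) / a = (25.2801 - 9.00074) / 4.76098 = 3.41933 s
t = 3.41933 s / 0.001 = 3419 ms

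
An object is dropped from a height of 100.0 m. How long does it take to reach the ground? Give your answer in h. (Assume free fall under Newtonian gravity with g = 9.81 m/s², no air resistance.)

t = √(2h/g) = √(2 × 100.0 / 9.81) = 4.51524 s
t = 4.51524 s / 3600.0 = 0.001254 h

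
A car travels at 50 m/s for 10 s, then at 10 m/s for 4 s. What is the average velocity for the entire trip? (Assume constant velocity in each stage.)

d₁ = v₁t₁ = 50 × 10 = 500 m
d₂ = v₂t₂ = 10 × 4 = 40 m
d_total = 540 m, t_total = 14 s
v_avg = d_total/t_total = 540/14 = 38.57 m/s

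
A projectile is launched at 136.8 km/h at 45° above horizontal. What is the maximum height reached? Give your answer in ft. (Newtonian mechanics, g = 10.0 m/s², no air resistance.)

v₀ = 136.8 km/h × 0.2777777777777778 = 38.0 m/s
H = v₀² × sin²(θ) / (2g) = 38.0² × sin(45°)² / (2 × 10.0) = 1444.0 × 0.5 / 20.0 = 36.1 m
H = 36.1 m / 0.3048 = 118.4 ft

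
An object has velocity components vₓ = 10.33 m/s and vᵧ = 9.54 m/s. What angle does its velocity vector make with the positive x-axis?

θ = arctan(vᵧ/vₓ) = arctan(9.54/10.33) = 42.72°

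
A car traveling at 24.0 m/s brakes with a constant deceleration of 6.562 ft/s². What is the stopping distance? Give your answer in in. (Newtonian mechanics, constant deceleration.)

a = 6.562 ft/s² × 0.3048 = 2.0001 m/s²
d = v₀² / (2a) = 24.0² / (2 × 2.0001) = 576.0 / 4.0002 = 143.993 m
d = 143.993 m / 0.0254 = 5669 in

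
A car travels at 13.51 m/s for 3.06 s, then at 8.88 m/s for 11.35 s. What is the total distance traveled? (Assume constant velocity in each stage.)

d₁ = v₁t₁ = 13.51 × 3.06 = 41.3406 m
d₂ = v₂t₂ = 8.88 × 11.35 = 100.788 m
d_total = 41.3406 + 100.788 = 142.13 m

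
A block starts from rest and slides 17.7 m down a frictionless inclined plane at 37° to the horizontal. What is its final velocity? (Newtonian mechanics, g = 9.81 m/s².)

a = g sin(θ) = 9.81 × sin(37°) = 5.9038 m/s²
v = √(2ad) = √(2 × 5.9038 × 17.7) = 14.46 m/s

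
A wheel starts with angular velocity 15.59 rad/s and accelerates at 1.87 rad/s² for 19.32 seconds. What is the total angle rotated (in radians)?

θ = ω₀t + ½αt² = 15.59×19.32 + ½×1.87×19.32² = 650.2 rad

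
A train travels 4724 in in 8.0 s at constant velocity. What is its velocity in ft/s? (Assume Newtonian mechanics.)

d = 4724 in × 0.0254 = 119.99 m
v = d / t = 119.99 / 8.0 = 14.9987 m/s
v = 14.9987 m/s / 0.3048 = 49.21 ft/s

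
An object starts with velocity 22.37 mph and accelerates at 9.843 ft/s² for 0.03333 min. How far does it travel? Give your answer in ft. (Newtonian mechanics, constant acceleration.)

v₀ = 22.37 mph × 0.44704 = 10.0003 m/s
a = 9.843 ft/s² × 0.3048 = 3.00015 m/s²
t = 0.03333 min × 60.0 = 1.9998 s
d = v₀ × t + ½ × a × t² = 10.0003 × 1.9998 + 0.5 × 3.00015 × 1.9998² = 25.9977 m
d = 25.9977 m / 0.3048 = 85.29 ft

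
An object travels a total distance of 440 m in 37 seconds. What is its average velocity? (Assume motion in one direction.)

v_avg = Δd / Δt = 440 / 37 = 11.89 m/s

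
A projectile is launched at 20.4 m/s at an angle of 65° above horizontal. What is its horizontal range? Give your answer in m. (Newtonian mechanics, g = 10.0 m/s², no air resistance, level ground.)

R = v₀² × sin(2θ) / g = 20.4² × sin(2 × 65°) / 10.0 = 416.16 × 0.766044 / 10.0 = 31.88 m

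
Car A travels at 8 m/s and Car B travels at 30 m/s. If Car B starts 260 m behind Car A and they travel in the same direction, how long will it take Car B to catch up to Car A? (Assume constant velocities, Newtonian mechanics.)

Relative speed: v_rel = 30 - 8 = 22 m/s
Time to catch: t = d₀/v_rel = 260/22 = 11.82 s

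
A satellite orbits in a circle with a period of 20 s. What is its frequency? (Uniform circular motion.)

f = 1/T = 1/20 = 0.05 Hz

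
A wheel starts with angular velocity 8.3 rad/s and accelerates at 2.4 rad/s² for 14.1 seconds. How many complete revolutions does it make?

θ = ω₀t + ½αt² = 8.3×14.1 + ½×2.4×14.1² = 355.602 rad
Total revolutions = θ/(2π) = 355.602/(2π) = 56.6
Complete revolutions = ⌊56.6⌋ = 56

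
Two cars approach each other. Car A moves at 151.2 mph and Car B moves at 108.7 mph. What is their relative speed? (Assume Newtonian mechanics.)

v_rel = v_A + v_B = 151.2 + 108.7 = 259.9 mph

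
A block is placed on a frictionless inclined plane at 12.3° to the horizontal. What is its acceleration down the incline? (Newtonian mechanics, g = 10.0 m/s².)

a = g sin(θ) = 10.0 × sin(12.3°) = 10.0 × 0.213 = 2.13 m/s²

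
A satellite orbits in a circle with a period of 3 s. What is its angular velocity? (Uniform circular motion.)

ω = 2π/T = 2π/3 = 2.0944 rad/s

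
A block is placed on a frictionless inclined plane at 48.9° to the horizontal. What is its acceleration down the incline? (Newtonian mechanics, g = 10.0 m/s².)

a = g sin(θ) = 10.0 × sin(48.9°) = 10.0 × 0.7536 = 7.54 m/s²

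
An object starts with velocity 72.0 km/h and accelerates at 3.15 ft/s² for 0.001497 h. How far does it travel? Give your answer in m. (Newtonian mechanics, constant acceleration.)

v₀ = 72.0 km/h × 0.2777777777777778 = 20.0 m/s
a = 3.15 ft/s² × 0.3048 = 0.96012 m/s²
t = 0.001497 h × 3600.0 = 5.3892 s
d = v₀ × t + ½ × a × t² = 20.0 × 5.3892 + 0.5 × 0.96012 × 5.3892² = 121.7 m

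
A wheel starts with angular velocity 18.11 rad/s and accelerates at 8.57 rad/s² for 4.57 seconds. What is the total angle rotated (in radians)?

θ = ω₀t + ½αt² = 18.11×4.57 + ½×8.57×4.57² = 172.25 rad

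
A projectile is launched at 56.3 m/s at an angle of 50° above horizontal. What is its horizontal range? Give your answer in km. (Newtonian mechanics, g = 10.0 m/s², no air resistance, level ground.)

R = v₀² × sin(2θ) / g = 56.3² × sin(2 × 50°) / 10.0 = 3169.69 × 0.984808 / 10.0 = 312.154 m
R = 312.154 m / 1000.0 = 0.3122 km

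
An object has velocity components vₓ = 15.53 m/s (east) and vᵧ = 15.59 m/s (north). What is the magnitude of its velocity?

|v| = √(vₓ² + vᵧ²) = √(15.53² + 15.59²) = √(484.229) = 22.01 m/s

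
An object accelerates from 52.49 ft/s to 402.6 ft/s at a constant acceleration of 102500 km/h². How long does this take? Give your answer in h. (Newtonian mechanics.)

v₀ = 52.49 ft/s × 0.3048 = 15.999 m/s
v = 402.6 ft/s × 0.3048 = 122.712 m/s
a = 102500 km/h² × 7.716049382716049e-05 = 7.90895 m/s²
t = (v - v₀) / a = (122.712 - 15.999) / 7.90895 = 13.4927 s
t = 13.4927 s / 3600.0 = 0.003748 h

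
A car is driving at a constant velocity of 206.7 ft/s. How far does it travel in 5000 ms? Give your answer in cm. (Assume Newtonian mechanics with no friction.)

v = 206.7 ft/s × 0.3048 = 63.0022 m/s
t = 5000 ms × 0.001 = 5.0 s
d = v × t = 63.0022 × 5.0 = 315.011 m
d = 315.011 m / 0.01 = 31500 cm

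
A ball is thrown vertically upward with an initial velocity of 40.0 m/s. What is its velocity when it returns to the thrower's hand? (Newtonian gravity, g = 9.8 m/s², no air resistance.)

By conservation of energy (no air resistance), the ball returns to the throw height with the same speed as launch, but directed downward.
|v_ground| = v₀ = 40.0 m/s
v_ground = 40.0 m/s (downward)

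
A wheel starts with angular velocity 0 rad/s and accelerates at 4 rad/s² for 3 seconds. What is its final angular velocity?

ω = ω₀ + αt = 0 + 4 × 3 = 12 rad/s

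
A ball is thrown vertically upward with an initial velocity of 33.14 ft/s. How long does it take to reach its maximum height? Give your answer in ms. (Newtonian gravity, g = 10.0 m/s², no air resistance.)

v₀ = 33.14 ft/s × 0.3048 = 10.1011 m/s
t_up = v₀ / g = 10.1011 / 10.0 = 1.01011 s
t_up = 1.01011 s / 0.001 = 1010 ms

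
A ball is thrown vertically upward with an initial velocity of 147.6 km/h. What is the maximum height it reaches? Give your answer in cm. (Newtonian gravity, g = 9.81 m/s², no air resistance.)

v₀ = 147.6 km/h × 0.2777777777777778 = 41.0 m/s
h_max = v₀² / (2g) = 41.0² / (2 × 9.81) = 1681.0 / 19.62 = 85.6779 m
h_max = 85.6779 m / 0.01 = 8568 cm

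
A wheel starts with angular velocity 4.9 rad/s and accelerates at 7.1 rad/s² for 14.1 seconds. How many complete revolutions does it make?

θ = ω₀t + ½αt² = 4.9×14.1 + ½×7.1×14.1² = 774.8655 rad
Total revolutions = θ/(2π) = 774.8655/(2π) = 123.32
Complete revolutions = ⌊123.32⌋ = 123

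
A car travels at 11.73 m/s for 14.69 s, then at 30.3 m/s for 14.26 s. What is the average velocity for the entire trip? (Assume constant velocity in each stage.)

d₁ = v₁t₁ = 11.73 × 14.69 = 172.3137 m
d₂ = v₂t₂ = 30.3 × 14.26 = 432.078 m
d_total = 604.3917 m, t_total = 28.95 s
v_avg = d_total/t_total = 604.3917/28.95 = 20.88 m/s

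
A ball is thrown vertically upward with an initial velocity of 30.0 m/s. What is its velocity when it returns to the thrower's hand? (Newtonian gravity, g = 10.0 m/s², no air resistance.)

By conservation of energy (no air resistance), the ball returns to the throw height with the same speed as launch, but directed downward.
|v_ground| = v₀ = 30.0 m/s
v_ground = 30.0 m/s (downward)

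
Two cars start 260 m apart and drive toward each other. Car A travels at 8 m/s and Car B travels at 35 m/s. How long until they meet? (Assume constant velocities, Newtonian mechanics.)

Combined speed: v_combined = 8 + 35 = 43 m/s
Time to meet: t = d/v_combined = 260/43 = 6.05 s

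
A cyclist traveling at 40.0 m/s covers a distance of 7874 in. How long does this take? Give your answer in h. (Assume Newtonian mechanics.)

d = 7874 in × 0.0254 = 200.0 m
t = d / v = 200.0 / 40.0 = 5.0 s
t = 5.0 s / 3600.0 = 0.001389 h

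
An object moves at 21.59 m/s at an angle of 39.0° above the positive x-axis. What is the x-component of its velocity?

vₓ = v cos(θ) = 21.59 × cos(39.0°) = 16.78 m/s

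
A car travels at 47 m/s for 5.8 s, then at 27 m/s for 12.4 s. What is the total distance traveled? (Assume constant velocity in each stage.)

d₁ = v₁t₁ = 47 × 5.8 = 272.6 m
d₂ = v₂t₂ = 27 × 12.4 = 334.8 m
d_total = 272.6 + 334.8 = 607.4 m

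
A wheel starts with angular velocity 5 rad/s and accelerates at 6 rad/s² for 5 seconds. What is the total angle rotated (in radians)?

θ = ω₀t + ½αt² = 5×5 + ½×6×5² = 100.0 rad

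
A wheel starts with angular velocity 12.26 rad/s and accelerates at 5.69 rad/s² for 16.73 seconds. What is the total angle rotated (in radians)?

θ = ω₀t + ½αt² = 12.26×16.73 + ½×5.69×16.73² = 1001.41 rad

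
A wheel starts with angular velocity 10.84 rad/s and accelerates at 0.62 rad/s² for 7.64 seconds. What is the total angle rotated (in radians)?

θ = ω₀t + ½αt² = 10.84×7.64 + ½×0.62×7.64² = 100.91 rad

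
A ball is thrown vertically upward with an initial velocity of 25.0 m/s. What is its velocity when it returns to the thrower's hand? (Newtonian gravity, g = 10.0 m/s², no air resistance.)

By conservation of energy (no air resistance), the ball returns to the throw height with the same speed as launch, but directed downward.
|v_ground| = v₀ = 25.0 m/s
v_ground = 25.0 m/s (downward)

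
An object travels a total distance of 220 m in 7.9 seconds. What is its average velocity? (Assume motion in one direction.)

v_avg = Δd / Δt = 220 / 7.9 = 27.85 m/s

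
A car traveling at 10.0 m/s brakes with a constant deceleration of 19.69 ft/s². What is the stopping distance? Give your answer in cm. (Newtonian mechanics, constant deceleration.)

a = 19.69 ft/s² × 0.3048 = 6.00151 m/s²
d = v₀² / (2a) = 10.0² / (2 × 6.00151) = 100.0 / 12.003 = 8.33125 m
d = 8.33125 m / 0.01 = 833.1 cm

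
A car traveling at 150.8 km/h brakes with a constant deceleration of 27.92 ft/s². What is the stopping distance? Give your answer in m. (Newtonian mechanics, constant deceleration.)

v₀ = 150.8 km/h × 0.2777777777777778 = 41.8889 m/s
a = 27.92 ft/s² × 0.3048 = 8.51002 m/s²
d = v₀² / (2a) = 41.8889² / (2 × 8.51002) = 1754.68 / 17.02 = 103.1 m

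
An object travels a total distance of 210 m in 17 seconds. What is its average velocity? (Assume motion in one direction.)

v_avg = Δd / Δt = 210 / 17 = 12.35 m/s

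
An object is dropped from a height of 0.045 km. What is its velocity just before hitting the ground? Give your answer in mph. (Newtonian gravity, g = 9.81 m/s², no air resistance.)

h = 0.045 km × 1000.0 = 45.0 m
v = √(2gh) = √(2 × 9.81 × 45.0) = 29.7136 m/s
v = 29.7136 m/s / 0.44704 = 66.47 mph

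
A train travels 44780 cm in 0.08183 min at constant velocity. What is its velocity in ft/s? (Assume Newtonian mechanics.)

d = 44780 cm × 0.01 = 447.8 m
t = 0.08183 min × 60.0 = 4.9098 s
v = d / t = 447.8 / 4.9098 = 91.2053 m/s
v = 91.2053 m/s / 0.3048 = 299.2 ft/s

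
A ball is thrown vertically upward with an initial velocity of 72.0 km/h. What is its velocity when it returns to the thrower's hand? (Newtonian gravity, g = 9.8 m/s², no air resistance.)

By conservation of energy (no air resistance), the ball returns to the throw height with the same speed as launch, but directed downward.
|v_ground| = v₀ = 72.0 km/h
v_ground = 72.0 km/h (downward)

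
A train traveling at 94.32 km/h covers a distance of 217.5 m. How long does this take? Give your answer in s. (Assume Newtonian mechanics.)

v = 94.32 km/h × 0.2777777777777778 = 26.2 m/s
t = d / v = 217.5 / 26.2 = 8.302 s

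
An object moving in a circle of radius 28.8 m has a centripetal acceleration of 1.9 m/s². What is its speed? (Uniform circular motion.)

v = √(a_c × r) = √(1.9 × 28.8) = 7.4 m/s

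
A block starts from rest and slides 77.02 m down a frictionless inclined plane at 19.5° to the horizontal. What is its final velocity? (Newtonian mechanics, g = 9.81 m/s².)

a = g sin(θ) = 9.81 × sin(19.5°) = 3.2746 m/s²
v = √(2ad) = √(2 × 3.2746 × 77.02) = 22.46 m/s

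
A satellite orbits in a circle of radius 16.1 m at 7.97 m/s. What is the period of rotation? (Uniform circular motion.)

T = 2πr/v = 2π×16.1/7.97 = 12.69 s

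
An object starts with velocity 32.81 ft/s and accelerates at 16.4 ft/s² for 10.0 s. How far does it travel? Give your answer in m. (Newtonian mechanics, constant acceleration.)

v₀ = 32.81 ft/s × 0.3048 = 10.0005 m/s
a = 16.4 ft/s² × 0.3048 = 4.99872 m/s²
d = v₀ × t + ½ × a × t² = 10.0005 × 10.0 + 0.5 × 4.99872 × 10.0² = 349.9 m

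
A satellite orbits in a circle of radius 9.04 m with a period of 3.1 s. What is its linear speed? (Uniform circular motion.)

v = 2πr/T = 2π×9.04/3.1 = 18.32 m/s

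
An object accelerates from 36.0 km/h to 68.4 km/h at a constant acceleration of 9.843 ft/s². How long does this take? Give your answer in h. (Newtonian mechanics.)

v₀ = 36.0 km/h × 0.2777777777777778 = 10.0 m/s
v = 68.4 km/h × 0.2777777777777778 = 19.0 m/s
a = 9.843 ft/s² × 0.3048 = 3.00015 m/s²
t = (v - v₀) / a = (19.0 - 10.0) / 3.00015 = 2.99985 s
t = 2.99985 s / 3600.0 = 0.0008333 h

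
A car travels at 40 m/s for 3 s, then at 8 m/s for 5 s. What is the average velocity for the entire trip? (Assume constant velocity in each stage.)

d₁ = v₁t₁ = 40 × 3 = 120 m
d₂ = v₂t₂ = 8 × 5 = 40 m
d_total = 160 m, t_total = 8 s
v_avg = d_total/t_total = 160/8 = 20.0 m/s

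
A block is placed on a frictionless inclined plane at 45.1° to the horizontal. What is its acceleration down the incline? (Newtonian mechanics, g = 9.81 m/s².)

a = g sin(θ) = 9.81 × sin(45.1°) = 9.81 × 0.7083 = 6.95 m/s²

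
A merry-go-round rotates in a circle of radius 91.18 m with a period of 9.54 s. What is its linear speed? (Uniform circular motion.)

v = 2πr/T = 2π×91.18/9.54 = 60.05 m/s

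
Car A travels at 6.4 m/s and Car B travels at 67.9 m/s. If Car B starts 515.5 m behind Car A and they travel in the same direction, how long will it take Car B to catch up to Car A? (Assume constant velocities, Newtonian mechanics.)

Relative speed: v_rel = 67.9 - 6.4 = 61.5 m/s
Time to catch: t = d₀/v_rel = 515.5/61.5 = 8.38 s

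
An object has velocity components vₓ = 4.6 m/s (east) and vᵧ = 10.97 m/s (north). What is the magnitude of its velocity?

|v| = √(vₓ² + vᵧ²) = √(4.6² + 10.97²) = √(141.5009) = 11.9 m/s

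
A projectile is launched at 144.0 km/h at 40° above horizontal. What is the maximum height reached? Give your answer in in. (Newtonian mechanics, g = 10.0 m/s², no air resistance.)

v₀ = 144.0 km/h × 0.2777777777777778 = 40.0 m/s
H = v₀² × sin²(θ) / (2g) = 40.0² × sin(40°)² / (2 × 10.0) = 1600.0 × 0.413176 / 20.0 = 33.0541 m
H = 33.0541 m / 0.0254 = 1301 in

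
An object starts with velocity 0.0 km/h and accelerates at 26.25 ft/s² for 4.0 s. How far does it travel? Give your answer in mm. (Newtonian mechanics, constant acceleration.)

v₀ = 0.0 km/h × 0.2777777777777778 = 0.0 m/s
a = 26.25 ft/s² × 0.3048 = 8.001 m/s²
d = v₀ × t + ½ × a × t² = 0.0 × 4.0 + 0.5 × 8.001 × 4.0² = 64.008 m
d = 64.008 m / 0.001 = 64010 mm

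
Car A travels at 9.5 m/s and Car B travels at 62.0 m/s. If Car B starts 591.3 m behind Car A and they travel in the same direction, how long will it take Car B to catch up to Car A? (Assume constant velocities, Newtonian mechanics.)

Relative speed: v_rel = 62.0 - 9.5 = 52.5 m/s
Time to catch: t = d₀/v_rel = 591.3/52.5 = 11.26 s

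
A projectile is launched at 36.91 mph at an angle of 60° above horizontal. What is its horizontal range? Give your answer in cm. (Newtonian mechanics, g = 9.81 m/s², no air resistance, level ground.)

v₀ = 36.91 mph × 0.44704 = 16.5002 m/s
R = v₀² × sin(2θ) / g = 16.5002² × sin(2 × 60°) / 9.81 = 272.257 × 0.866025 / 9.81 = 24.0348 m
R = 24.0348 m / 0.01 = 2403 cm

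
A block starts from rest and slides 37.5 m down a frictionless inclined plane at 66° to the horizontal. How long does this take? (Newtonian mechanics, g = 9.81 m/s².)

a = g sin(θ) = 9.81 × sin(66°) = 8.9619 m/s²
t = √(2d/a) = √(2 × 37.5 / 8.9619) = 2.89 s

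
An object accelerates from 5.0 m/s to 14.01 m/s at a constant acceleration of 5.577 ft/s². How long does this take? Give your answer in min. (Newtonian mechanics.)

a = 5.577 ft/s² × 0.3048 = 1.69987 m/s²
t = (v - v₀) / a = (14.01 - 5.0) / 1.69987 = 5.30041 s
t = 5.30041 s / 60.0 = 0.08834 min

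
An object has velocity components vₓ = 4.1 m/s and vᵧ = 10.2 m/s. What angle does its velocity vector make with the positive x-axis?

θ = arctan(vᵧ/vₓ) = arctan(10.2/4.1) = 68.1°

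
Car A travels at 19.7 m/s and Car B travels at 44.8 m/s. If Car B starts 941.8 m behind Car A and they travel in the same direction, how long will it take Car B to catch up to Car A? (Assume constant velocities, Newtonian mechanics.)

Relative speed: v_rel = 44.8 - 19.7 = 25.1 m/s
Time to catch: t = d₀/v_rel = 941.8/25.1 = 37.52 s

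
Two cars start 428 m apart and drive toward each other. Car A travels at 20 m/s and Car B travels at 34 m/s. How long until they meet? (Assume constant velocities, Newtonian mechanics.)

Combined speed: v_combined = 20 + 34 = 54 m/s
Time to meet: t = d/v_combined = 428/54 = 7.93 s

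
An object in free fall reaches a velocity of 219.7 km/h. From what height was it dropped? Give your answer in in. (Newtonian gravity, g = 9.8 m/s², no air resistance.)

v = 219.7 km/h × 0.2777777777777778 = 61.0278 m/s
h = v² / (2g) = 61.0278² / (2 × 9.8) = 190.02 m
h = 190.02 m / 0.0254 = 7481 in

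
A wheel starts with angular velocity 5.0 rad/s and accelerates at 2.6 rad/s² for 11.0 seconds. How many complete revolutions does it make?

θ = ω₀t + ½αt² = 5.0×11.0 + ½×2.6×11.0² = 212.3 rad
Total revolutions = θ/(2π) = 212.3/(2π) = 33.79
Complete revolutions = ⌊33.79⌋ = 33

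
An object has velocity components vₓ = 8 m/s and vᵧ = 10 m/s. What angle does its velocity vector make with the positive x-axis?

θ = arctan(vᵧ/vₓ) = arctan(10/8) = 51.34°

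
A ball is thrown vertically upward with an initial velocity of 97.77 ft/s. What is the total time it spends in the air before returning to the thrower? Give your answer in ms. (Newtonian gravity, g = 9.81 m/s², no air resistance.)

v₀ = 97.77 ft/s × 0.3048 = 29.8003 m/s
t_total = 2 × v₀ / g = 2 × 29.8003 / 9.81 = 6.07549 s
t_total = 6.07549 s / 0.001 = 6075 ms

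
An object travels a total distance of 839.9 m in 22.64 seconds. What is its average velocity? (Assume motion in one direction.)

v_avg = Δd / Δt = 839.9 / 22.64 = 37.1 m/s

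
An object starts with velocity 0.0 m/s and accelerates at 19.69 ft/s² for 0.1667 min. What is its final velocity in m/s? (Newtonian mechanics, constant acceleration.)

a = 19.69 ft/s² × 0.3048 = 6.00151 m/s²
t = 0.1667 min × 60.0 = 10.002 s
v = v₀ + a × t = 0.0 + 6.00151 × 10.002 = 60.03 m/s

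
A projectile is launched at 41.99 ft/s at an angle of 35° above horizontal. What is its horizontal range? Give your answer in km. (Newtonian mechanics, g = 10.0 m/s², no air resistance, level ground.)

v₀ = 41.99 ft/s × 0.3048 = 12.7986 m/s
R = v₀² × sin(2θ) / g = 12.7986² × sin(2 × 35°) / 10.0 = 163.804 × 0.939693 / 10.0 = 15.3925 m
R = 15.3925 m / 1000.0 = 0.01539 km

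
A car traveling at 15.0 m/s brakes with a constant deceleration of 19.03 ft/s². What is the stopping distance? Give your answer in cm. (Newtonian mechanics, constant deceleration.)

a = 19.03 ft/s² × 0.3048 = 5.80034 m/s²
d = v₀² / (2a) = 15.0² / (2 × 5.80034) = 225.0 / 11.6007 = 19.3954 m
d = 19.3954 m / 0.01 = 1940 cm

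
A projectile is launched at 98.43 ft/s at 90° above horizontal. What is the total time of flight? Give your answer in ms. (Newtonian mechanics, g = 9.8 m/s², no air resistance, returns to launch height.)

v₀ = 98.43 ft/s × 0.3048 = 30.0015 m/s
T = 2 × v₀ × sin(θ) / g = 2 × 30.0015 × sin(90°) / 9.8 = 2 × 30.0015 × 1.0 / 9.8 = 6.12276 s
T = 6.12276 s / 0.001 = 6123 ms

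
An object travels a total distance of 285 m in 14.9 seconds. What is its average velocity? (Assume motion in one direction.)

v_avg = Δd / Δt = 285 / 14.9 = 19.13 m/s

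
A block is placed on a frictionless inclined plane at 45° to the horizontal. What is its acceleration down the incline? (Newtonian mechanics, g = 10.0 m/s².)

a = g sin(θ) = 10.0 × sin(45°) = 10.0 × 0.7071 = 7.07 m/s²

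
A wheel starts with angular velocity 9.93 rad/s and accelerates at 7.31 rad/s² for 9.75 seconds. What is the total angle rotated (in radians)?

θ = ω₀t + ½αt² = 9.93×9.75 + ½×7.31×9.75² = 444.27 rad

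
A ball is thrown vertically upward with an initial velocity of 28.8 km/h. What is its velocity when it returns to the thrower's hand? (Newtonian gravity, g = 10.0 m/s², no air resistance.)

By conservation of energy (no air resistance), the ball returns to the throw height with the same speed as launch, but directed downward.
|v_ground| = v₀ = 28.8 km/h
v_ground = 28.8 km/h (downward)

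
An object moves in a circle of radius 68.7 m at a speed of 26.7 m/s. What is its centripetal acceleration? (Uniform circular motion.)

a_c = v²/r = 26.7²/68.7 = 712.89/68.7 = 10.38 m/s²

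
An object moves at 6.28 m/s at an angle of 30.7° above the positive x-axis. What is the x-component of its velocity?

vₓ = v cos(θ) = 6.28 × cos(30.7°) = 5.4 m/s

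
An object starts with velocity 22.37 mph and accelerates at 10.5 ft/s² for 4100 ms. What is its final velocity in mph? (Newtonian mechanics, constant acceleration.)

v₀ = 22.37 mph × 0.44704 = 10.0003 m/s
a = 10.5 ft/s² × 0.3048 = 3.2004 m/s²
t = 4100 ms × 0.001 = 4.1 s
v = v₀ + a × t = 10.0003 + 3.2004 × 4.1 = 23.1219 m/s
v = 23.1219 m/s / 0.44704 = 51.72 mph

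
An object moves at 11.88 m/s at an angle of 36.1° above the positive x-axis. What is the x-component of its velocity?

vₓ = v cos(θ) = 11.88 × cos(36.1°) = 9.6 m/s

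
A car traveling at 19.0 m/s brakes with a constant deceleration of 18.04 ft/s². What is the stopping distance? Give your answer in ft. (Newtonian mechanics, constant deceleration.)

a = 18.04 ft/s² × 0.3048 = 5.49859 m/s²
d = v₀² / (2a) = 19.0² / (2 × 5.49859) = 361.0 / 10.9972 = 32.8265 m
d = 32.8265 m / 0.3048 = 107.7 ft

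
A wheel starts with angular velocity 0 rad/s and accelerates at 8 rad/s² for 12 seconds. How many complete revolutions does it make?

θ = ω₀t + ½αt² = 0×12 + ½×8×12² = 576.0 rad
Total revolutions = θ/(2π) = 576.0/(2π) = 91.67
Complete revolutions = ⌊91.67⌋ = 91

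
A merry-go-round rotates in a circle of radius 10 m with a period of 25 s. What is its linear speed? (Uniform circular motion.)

v = 2πr/T = 2π×10/25 = 2.51 m/s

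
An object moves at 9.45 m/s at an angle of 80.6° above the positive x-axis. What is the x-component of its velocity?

vₓ = v cos(θ) = 9.45 × cos(80.6°) = 1.54 m/s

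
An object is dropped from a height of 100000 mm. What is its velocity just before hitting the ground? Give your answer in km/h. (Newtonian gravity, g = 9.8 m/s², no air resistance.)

h = 100000 mm × 0.001 = 100.0 m
v = √(2gh) = √(2 × 9.8 × 100.0) = 44.2719 m/s
v = 44.2719 m/s / 0.2777777777777778 = 159.4 km/h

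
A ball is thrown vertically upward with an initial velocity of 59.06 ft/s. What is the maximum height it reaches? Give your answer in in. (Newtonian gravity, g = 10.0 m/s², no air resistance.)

v₀ = 59.06 ft/s × 0.3048 = 18.0015 m/s
h_max = v₀² / (2g) = 18.0015² / (2 × 10.0) = 324.054 / 20.0 = 16.2027 m
h_max = 16.2027 m / 0.0254 = 637.9 in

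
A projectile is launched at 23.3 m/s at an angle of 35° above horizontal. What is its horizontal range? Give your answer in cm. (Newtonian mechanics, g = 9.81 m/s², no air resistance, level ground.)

R = v₀² × sin(2θ) / g = 23.3² × sin(2 × 35°) / 9.81 = 542.89 × 0.939693 / 9.81 = 52.0031 m
R = 52.0031 m / 0.01 = 5200 cm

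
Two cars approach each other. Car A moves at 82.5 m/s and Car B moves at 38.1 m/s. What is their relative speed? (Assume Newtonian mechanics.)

v_rel = v_A + v_B = 82.5 + 38.1 = 120.6 m/s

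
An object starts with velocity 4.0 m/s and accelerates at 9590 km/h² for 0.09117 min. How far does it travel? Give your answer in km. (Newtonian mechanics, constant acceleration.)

a = 9590 km/h² × 7.716049382716049e-05 = 0.739969 m/s²
t = 0.09117 min × 60.0 = 5.4702 s
d = v₀ × t + ½ × a × t² = 4.0 × 5.4702 + 0.5 × 0.739969 × 5.4702² = 32.9519 m
d = 32.9519 m / 1000.0 = 0.03295 km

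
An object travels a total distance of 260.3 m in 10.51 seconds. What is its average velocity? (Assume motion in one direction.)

v_avg = Δd / Δt = 260.3 / 10.51 = 24.77 m/s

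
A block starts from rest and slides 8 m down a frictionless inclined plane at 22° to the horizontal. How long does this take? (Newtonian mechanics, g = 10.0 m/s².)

a = g sin(θ) = 10.0 × sin(22°) = 3.7461 m/s²
t = √(2d/a) = √(2 × 8 / 3.7461) = 2.07 s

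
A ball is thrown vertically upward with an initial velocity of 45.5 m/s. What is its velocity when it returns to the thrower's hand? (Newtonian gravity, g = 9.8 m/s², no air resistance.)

By conservation of energy (no air resistance), the ball returns to the throw height with the same speed as launch, but directed downward.
|v_ground| = v₀ = 45.5 m/s
v_ground = 45.5 m/s (downward)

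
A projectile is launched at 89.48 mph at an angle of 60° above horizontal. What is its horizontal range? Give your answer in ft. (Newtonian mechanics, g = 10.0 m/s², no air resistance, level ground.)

v₀ = 89.48 mph × 0.44704 = 40.0011 m/s
R = v₀² × sin(2θ) / g = 40.0011² × sin(2 × 60°) / 10.0 = 1600.09 × 0.866025 / 10.0 = 138.572 m
R = 138.572 m / 0.3048 = 454.6 ft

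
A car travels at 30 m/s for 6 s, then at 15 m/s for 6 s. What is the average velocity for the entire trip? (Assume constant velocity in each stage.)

d₁ = v₁t₁ = 30 × 6 = 180 m
d₂ = v₂t₂ = 15 × 6 = 90 m
d_total = 270 m, t_total = 12 s
v_avg = d_total/t_total = 270/12 = 22.5 m/s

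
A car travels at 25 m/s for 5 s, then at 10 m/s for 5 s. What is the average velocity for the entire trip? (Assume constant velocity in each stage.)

d₁ = v₁t₁ = 25 × 5 = 125 m
d₂ = v₂t₂ = 10 × 5 = 50 m
d_total = 175 m, t_total = 10 s
v_avg = d_total/t_total = 175/10 = 17.5 m/s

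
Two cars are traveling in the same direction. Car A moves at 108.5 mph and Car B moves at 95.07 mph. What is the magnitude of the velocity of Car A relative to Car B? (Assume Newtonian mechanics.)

v_rel = |v_A - v_B| = |108.5 - 95.07| = 13.43 mph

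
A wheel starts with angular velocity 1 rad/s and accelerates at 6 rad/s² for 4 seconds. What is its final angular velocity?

ω = ω₀ + αt = 1 + 6 × 4 = 25 rad/s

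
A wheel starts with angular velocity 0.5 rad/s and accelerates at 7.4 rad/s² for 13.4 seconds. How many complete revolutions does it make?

θ = ω₀t + ½αt² = 0.5×13.4 + ½×7.4×13.4² = 671.072 rad
Total revolutions = θ/(2π) = 671.072/(2π) = 106.8
Complete revolutions = ⌊106.8⌋ = 106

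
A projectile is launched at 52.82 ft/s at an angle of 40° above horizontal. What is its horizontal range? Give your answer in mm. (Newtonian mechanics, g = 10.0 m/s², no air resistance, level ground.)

v₀ = 52.82 ft/s × 0.3048 = 16.0995 m/s
R = v₀² × sin(2θ) / g = 16.0995² × sin(2 × 40°) / 10.0 = 259.194 × 0.984808 / 10.0 = 25.5256 m
R = 25.5256 m / 0.001 = 25530 mm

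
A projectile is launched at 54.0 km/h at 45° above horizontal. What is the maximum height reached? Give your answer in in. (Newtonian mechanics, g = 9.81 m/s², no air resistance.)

v₀ = 54.0 km/h × 0.2777777777777778 = 15.0 m/s
H = v₀² × sin²(θ) / (2g) = 15.0² × sin(45°)² / (2 × 9.81) = 225.0 × 0.5 / 19.62 = 5.73394 m
H = 5.73394 m / 0.0254 = 225.7 in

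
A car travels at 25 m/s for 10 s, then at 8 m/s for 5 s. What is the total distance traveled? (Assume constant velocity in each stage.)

d₁ = v₁t₁ = 25 × 10 = 250 m
d₂ = v₂t₂ = 8 × 5 = 40 m
d_total = 250 + 40 = 290 m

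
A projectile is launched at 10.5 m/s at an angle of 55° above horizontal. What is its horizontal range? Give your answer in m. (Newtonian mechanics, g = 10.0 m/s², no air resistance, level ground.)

R = v₀² × sin(2θ) / g = 10.5² × sin(2 × 55°) / 10.0 = 110.25 × 0.939693 / 10.0 = 10.36 m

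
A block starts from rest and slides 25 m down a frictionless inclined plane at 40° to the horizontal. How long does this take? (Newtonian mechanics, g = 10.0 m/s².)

a = g sin(θ) = 10.0 × sin(40°) = 6.4279 m/s²
t = √(2d/a) = √(2 × 25 / 6.4279) = 2.79 s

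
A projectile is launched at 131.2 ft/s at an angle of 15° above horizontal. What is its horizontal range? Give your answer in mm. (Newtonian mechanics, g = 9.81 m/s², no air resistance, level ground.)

v₀ = 131.2 ft/s × 0.3048 = 39.9898 m/s
R = v₀² × sin(2θ) / g = 39.9898² × sin(2 × 15°) / 9.81 = 1599.18 × 0.5 / 9.81 = 81.5076 m
R = 81.5076 m / 0.001 = 81510 mm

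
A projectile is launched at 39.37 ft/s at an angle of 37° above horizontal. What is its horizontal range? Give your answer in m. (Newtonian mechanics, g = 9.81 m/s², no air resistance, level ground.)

v₀ = 39.37 ft/s × 0.3048 = 12.0 m/s
R = v₀² × sin(2θ) / g = 12.0² × sin(2 × 37°) / 9.81 = 144.0 × 0.961262 / 9.81 = 14.11 m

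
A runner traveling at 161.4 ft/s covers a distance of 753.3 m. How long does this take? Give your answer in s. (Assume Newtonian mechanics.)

v = 161.4 ft/s × 0.3048 = 49.1947 m/s
t = d / v = 753.3 / 49.1947 = 15.31 s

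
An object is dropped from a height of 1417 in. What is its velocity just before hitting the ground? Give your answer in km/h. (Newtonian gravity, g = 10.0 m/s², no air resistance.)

h = 1417 in × 0.0254 = 35.9918 m
v = √(2gh) = √(2 × 10.0 × 35.9918) = 26.8298 m/s
v = 26.8298 m/s / 0.2777777777777778 = 96.59 km/h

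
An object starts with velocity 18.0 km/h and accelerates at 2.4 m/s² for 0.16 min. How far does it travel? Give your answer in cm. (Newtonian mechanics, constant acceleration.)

v₀ = 18.0 km/h × 0.2777777777777778 = 5.0 m/s
t = 0.16 min × 60.0 = 9.6 s
d = v₀ × t + ½ × a × t² = 5.0 × 9.6 + 0.5 × 2.4 × 9.6² = 158.592 m
d = 158.592 m / 0.01 = 15860 cm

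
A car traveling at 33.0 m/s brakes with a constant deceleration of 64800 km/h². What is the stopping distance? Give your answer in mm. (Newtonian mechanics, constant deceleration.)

a = 64800 km/h² × 7.716049382716049e-05 = 5.0 m/s²
d = v₀² / (2a) = 33.0² / (2 × 5.0) = 1089.0 / 10.0 = 108.9 m
d = 108.9 m / 0.001 = 108900 mm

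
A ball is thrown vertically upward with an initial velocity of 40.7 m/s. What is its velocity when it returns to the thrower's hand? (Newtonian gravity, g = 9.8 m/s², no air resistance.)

By conservation of energy (no air resistance), the ball returns to the throw height with the same speed as launch, but directed downward.
|v_ground| = v₀ = 40.7 m/s
v_ground = 40.7 m/s (downward)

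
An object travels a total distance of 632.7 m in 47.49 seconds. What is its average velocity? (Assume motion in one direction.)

v_avg = Δd / Δt = 632.7 / 47.49 = 13.32 m/s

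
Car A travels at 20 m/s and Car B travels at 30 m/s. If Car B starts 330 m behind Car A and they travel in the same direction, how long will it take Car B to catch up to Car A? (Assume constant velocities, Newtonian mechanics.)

Relative speed: v_rel = 30 - 20 = 10 m/s
Time to catch: t = d₀/v_rel = 330/10 = 33.0 s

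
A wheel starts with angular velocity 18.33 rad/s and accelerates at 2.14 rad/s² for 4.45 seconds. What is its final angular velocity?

ω = ω₀ + αt = 18.33 + 2.14 × 4.45 = 27.85 rad/s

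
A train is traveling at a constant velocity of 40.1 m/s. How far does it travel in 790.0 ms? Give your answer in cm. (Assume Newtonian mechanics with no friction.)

t = 790.0 ms × 0.001 = 0.79 s
d = v × t = 40.1 × 0.79 = 31.679 m
d = 31.679 m / 0.01 = 3168 cm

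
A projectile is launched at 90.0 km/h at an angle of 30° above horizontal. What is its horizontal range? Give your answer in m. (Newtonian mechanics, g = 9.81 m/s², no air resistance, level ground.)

v₀ = 90.0 km/h × 0.2777777777777778 = 25.0 m/s
R = v₀² × sin(2θ) / g = 25.0² × sin(2 × 30°) / 9.81 = 625.0 × 0.866025 / 9.81 = 55.17 m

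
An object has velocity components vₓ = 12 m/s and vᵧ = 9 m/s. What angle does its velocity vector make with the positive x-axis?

θ = arctan(vᵧ/vₓ) = arctan(9/12) = 36.87°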